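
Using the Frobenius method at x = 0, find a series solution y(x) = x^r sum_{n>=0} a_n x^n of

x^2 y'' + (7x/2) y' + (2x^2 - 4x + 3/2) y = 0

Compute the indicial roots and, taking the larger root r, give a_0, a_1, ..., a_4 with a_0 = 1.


Write in Frobenius form y'' + (p(x)/x) y' + (q(x)/x^2) y = 0:
  p(x) = 7/2,  q(x) = 2x^2 - 4x + 3/2.
Indicial equation: r(r-1) + (7/2) r + (3/2) = 0 -> roots r_1 = -1, r_2 = -3/2.
Take r = r_1 = -1. Let y(x) = x^r sum_{n>=0} a_n x^n with a_0 = 1.
Substitute y = x^r sum a_n x^n and match x^{r+n}. The recurrence is
  D(n) a_n - 4 a_{n-1} + 2 a_{n-2} = 0,  where D(n) = (r+n)(r+n-1) + (7/2)(r+n) + (3/2).
  a_n = [4 a_{n-1} - 2 a_{n-2}] / D(n).
Since the indicial polynomial factors as (r - r_1)(r - r_2), D(n) = (r_1 + n - r_1)(r_1 + n - r_2) = n(n + 1/2).
Evaluating step by step (a_0 = 1):
  n = 1: D(1) = 1(1 + 1/2) = 3/2; numerator = 4(1) = 4; a_1 = (4)/(3/2) = 8/3
  n = 2: D(2) = 2(2 + 1/2) = 5; numerator = 4(8/3) - 2(1) = 26/3; a_2 = (26/3)/(5) = 26/15
  n = 3: D(3) = 3(3 + 1/2) = 21/2; numerator = 4(26/15) - 2(8/3) = 8/5; a_3 = (8/5)/(21/2) = 16/105
  n = 4: D(4) = 4(4 + 1/2) = 18; numerator = 4(16/105) - 2(26/15) = -20/7; a_4 = (-20/7)/(18) = -10/63

r = -1; a_0 = 1; a_1 = 8/3; a_2 = 26/15; a_3 = 16/105; a_4 = -10/63


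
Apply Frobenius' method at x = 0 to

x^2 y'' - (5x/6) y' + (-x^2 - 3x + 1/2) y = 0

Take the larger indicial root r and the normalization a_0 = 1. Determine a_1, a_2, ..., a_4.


Write in Frobenius form y'' + (p(x)/x) y' + (q(x)/x^2) y = 0:
  p(x) = -5/6,  q(x) = -x^2 - 3x + 1/2.
Indicial equation: r(r-1) + (-5/6) r + (1/2) = 0 -> roots r_1 = 3/2, r_2 = 1/3.
Take r = r_1 = 3/2. Let y(x) = x^r sum_{n>=0} a_n x^n with a_0 = 1.
Substitute y = x^r sum a_n x^n and match x^{r+n}. The recurrence is
  D(n) a_n - 3 a_{n-1} - 1 a_{n-2} = 0,  where D(n) = (r+n)(r+n-1) + (-5/6)(r+n) + (1/2).
  a_n = [3 a_{n-1} + 1 a_{n-2}] / D(n).
Since the indicial polynomial factors as (r - r_1)(r - r_2), D(n) = (r_1 + n - r_1)(r_1 + n - r_2) = n(n + 7/6).
Evaluating step by step (a_0 = 1):
  n = 1: D(1) = 1(1 + 7/6) = 13/6; numerator = 3(1) = 3; a_1 = (3)/(13/6) = 18/13
  n = 2: D(2) = 2(2 + 7/6) = 19/3; numerator = 3(18/13) + 1(1) = 67/13; a_2 = (67/13)/(19/3) = 201/247
  n = 3: D(3) = 3(3 + 7/6) = 25/2; numerator = 3(201/247) + 1(18/13) = 945/247; a_3 = (945/247)/(25/2) = 378/1235
  n = 4: D(4) = 4(4 + 7/6) = 62/3; numerator = 3(378/1235) + 1(201/247) = 2139/1235; a_4 = (2139/1235)/(62/3) = 207/2470

r = 3/2; a_0 = 1; a_1 = 18/13; a_2 = 201/247; a_3 = 378/1235; a_4 = 207/2470


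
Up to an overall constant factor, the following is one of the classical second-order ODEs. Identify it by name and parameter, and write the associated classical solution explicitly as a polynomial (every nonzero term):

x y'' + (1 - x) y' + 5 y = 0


The equation is already in a standard form:  x y'' + (1 - x) y' + 5 y = 0.
This matches the Laguerre equation x y'' + (1 - x) y' + n y = 0 with n = 5; the polynomial solution is L_5(x).
With y = sum_k a_k x^k, matching x^k gives (k+1)k a_{k+1} + (k+1) a_{k+1} - k a_k + n a_k = 0, i.e. (k+1)^2 a_{k+1} = (k - n) a_k = (k - 5) a_k. The right side vanishes at k = 5, so the series terminates at degree 5.
Standard normalization L_n(0) = 1 gives a_0 = 1. Work upward with a_{k+1} = (k - 5) a_k / (k+1)^2:
  a_1 = (0 - 5)(1) / 1^2 = -5/1 = -5
  a_2 = (1 - 5)(-5) / 2^2 = 20/4 = 5
  a_3 = (2 - 5)(5) / 3^2 = -15/9 = -5/3
  a_4 = (3 - 5)(-5/3) / 4^2 = (10/3)/16 = 5/24
  a_5 = (4 - 5)(5/24) / 5^2 = (-5/24)/25 = -1/120
Hence L_5(x) = -x^5/120 + 5 x^4/24 - 5 x^3/3 + 5 x^2 - 5 x + 1.

L_5(x); series = -x^5/120 + 5 x^4/24 - 5 x^3/3 + 5 x^2 - 5 x + 1


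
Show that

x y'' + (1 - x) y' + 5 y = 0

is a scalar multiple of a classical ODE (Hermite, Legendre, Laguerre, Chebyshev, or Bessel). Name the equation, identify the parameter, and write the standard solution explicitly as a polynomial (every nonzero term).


The equation is already in a standard form:  x y'' + (1 - x) y' + 5 y = 0.
This matches the Laguerre equation x y'' + (1 - x) y' + n y = 0 with n = 5; the polynomial solution is L_5(x).
With y = sum_k a_k x^k, matching x^k gives (k+1)k a_{k+1} + (k+1) a_{k+1} - k a_k + n a_k = 0, i.e. (k+1)^2 a_{k+1} = (k - n) a_k = (k - 5) a_k. The right side vanishes at k = 5, so the series terminates at degree 5.
Standard normalization L_n(0) = 1 gives a_0 = 1. Work upward with a_{k+1} = (k - 5) a_k / (k+1)^2:
  a_1 = (0 - 5)(1) / 1^2 = -5/1 = -5
  a_2 = (1 - 5)(-5) / 2^2 = 20/4 = 5
  a_3 = (2 - 5)(5) / 3^2 = -15/9 = -5/3
  a_4 = (3 - 5)(-5/3) / 4^2 = (10/3)/16 = 5/24
  a_5 = (4 - 5)(5/24) / 5^2 = (-5/24)/25 = -1/120
Hence L_5(x) = -x^5/120 + 5 x^4/24 - 5 x^3/3 + 5 x^2 - 5 x + 1.

L_5(x); series = -x^5/120 + 5 x^4/24 - 5 x^3/3 + 5 x^2 - 5 x + 1


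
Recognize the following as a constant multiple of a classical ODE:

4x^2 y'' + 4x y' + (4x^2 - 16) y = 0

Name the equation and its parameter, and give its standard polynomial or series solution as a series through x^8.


All three coefficients share the factor 4; dividing through by 4 gives  x^2 y'' + x y' + (x^2 - 4) y = 0.
This matches the Bessel equation x^2 y'' + x y' + (x^2 - nu^2) y = 0 with nu^2 = 4, so nu = 2; the solution bounded at x = 0 is J_2(x).
Frobenius at x = 0: indicial roots ±nu; for r = nu the recurrence k(k + 2nu) c_k = -c_{k-2} gives the standard series J_nu(x) = sum_{k>=0} (-1)^k / (k! (k+nu)!) (x/2)^(2k+nu). Evaluate the first 4 terms:
  k = 0: (-1)^0 / (0! * 2! * 2^2) x^2 = 1/(1*2*4) x^2 = (1/8) x^2
  k = 1: (-1)^1 / (1! * 3! * 2^4) x^4 = -1/(1*6*16) x^4 = (-1/96) x^4
  k = 2: (-1)^2 / (2! * 4! * 2^6) x^6 = 1/(2*24*64) x^6 = (1/3072) x^6
  k = 3: (-1)^3 / (3! * 5! * 2^8) x^8 = -1/(6*120*256) x^8 = (-1/184320) x^8
Hence J_2(x) = -x^8/184320 + x^6/3072 - x^4/96 + x^2/8 + ....

J_2(x); series = -x^8/184320 + x^6/3072 - x^4/96 + x^2/8


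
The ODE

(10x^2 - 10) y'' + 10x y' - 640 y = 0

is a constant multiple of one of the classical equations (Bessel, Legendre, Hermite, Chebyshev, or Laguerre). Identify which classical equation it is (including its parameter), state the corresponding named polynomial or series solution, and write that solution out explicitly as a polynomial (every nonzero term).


All three coefficients share the factor -10; dividing through by -10 gives  (1 - x^2) y'' - x y' + 64 y = 0.
This matches the Chebyshev equation (1 - x^2) y'' - x y' + n^2 y = 0 (note the -x y' term, not -2x y') with n^2 = 64, so n = 8; the polynomial solution is T_8(x).
With y = sum_k a_k x^k, matching x^k gives (k+2)(k+1) a_{k+2} = (k^2 - n^2) a_k = (k - 8)(k + 8) a_k. The right side vanishes at k = 8, so the series with the parity of 8 terminates at degree 8.
Standard normalization: leading coefficient of T_n is 2^(n-1), so a_8 = 2^7 = 128. Work downward with a_k = (k+1)(k+2) a_{k+2} / ((k - 8)(k + 8)):
  a_6 = (7)(8)(128) / ((6 - 8)(6 + 8)) = 7168/(-28) = -256
  a_4 = (5)(6)(-256) / ((4 - 8)(4 + 8)) = -7680/(-48) = 160
  a_2 = (3)(4)(160) / ((2 - 8)(2 + 8)) = 1920/(-60) = -32
  a_0 = (1)(2)(-32) / ((0 - 8)(0 + 8)) = -64/(-64) = 1
Hence T_8(x) = 128 x^8 - 256 x^6 + 160 x^4 - 32 x^2 + 1.

T_8(x); series = 128 x^8 - 256 x^6 + 160 x^4 - 32 x^2 + 1


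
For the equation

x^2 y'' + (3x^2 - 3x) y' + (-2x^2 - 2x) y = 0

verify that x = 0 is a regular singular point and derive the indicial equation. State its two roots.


Divide by x^2 to reach normal form y'' + P_1(x) y' + P_2(x) y = 0 with P_1(x) = 3 - 3/x and P_2(x) = -2 - 2/x.
x = 0 is a singular point because the y'-coefficient 3 - 3/x has a pole at x = 0 and the y-coefficient -2 - 2/x has a pole at x = 0.
It is a regular singular point because x P_1(x) = p(x) = 3x - 3 and x^2 P_2(x) = q(x) = -2x^2 - 2x are polynomials, hence analytic at x = 0.
p(0) = -3,  q(0) = 0.
Indicial equation: r(r-1) + p(0) r + q(0) = 0, i.e. r^2 + (p(0) - 1) r + q(0) = 0, i.e. r^2 - 4 r = 0.
Discriminant: (-4)^2 - 4(0) = 16, so r = (4 ± 4)/2.
Solving: r_1 = 4, r_2 = 0.

indicial: r^2 - 4 r = 0; roots r_1 = 4, r_2 = 0


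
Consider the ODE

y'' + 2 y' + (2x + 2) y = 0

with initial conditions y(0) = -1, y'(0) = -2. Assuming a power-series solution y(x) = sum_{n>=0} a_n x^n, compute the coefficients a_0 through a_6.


Ansatz: y(x) = sum_{n>=0} a_n x^n, so y'(x) = sum_{n>=1} n a_n x^(n-1) and y''(x) = sum_{n>=2} n(n-1) a_n x^(n-2).
Substitute into P(x) y'' + Q(x) y' + R(x) y = 0 with P(x) = 1, Q(x) = 2, R(x) = 2x + 2, and match powers of x.
Initial conditions: a_0 = -1, a_1 = -2.
Setting the coefficient of each power of x to zero and solving order by order (substituting the coefficients already found):
  x^0: 2 a_2 + 2 a_1 + 2 a_0 = 0  ->  2 a_2 = -2 a_1 - 2 a_0 = 6  ->  a_2 = 3
  x^1: 6 a_3 + 4 a_2 + 2 a_1 + 2 a_0 = 0  ->  6 a_3 = -4 a_2 - 2 a_1 - 2 a_0 = -6  ->  a_3 = -1
  x^2: 12 a_4 + 6 a_3 + 2 a_2 + 2 a_1 = 0  ->  12 a_4 = -6 a_3 - 2 a_2 - 2 a_1 = 4  ->  a_4 = 1/3
  x^3: 20 a_5 + 8 a_4 + 2 a_3 + 2 a_2 = 0  ->  20 a_5 = -8 a_4 - 2 a_3 - 2 a_2 = -20/3  ->  a_5 = -1/3
  x^4: 30 a_6 + 10 a_5 + 2 a_4 + 2 a_3 = 0  ->  30 a_6 = -10 a_5 - 2 a_4 - 2 a_3 = 14/3  ->  a_6 = 7/45
Truncated series: y(x) = -1 - 2 x + 3 x^2 - x^3 + (1/3) x^4 - (1/3) x^5 + (7/45) x^6 + O(x^7).

a_0 = -1; a_1 = -2; a_2 = 3; a_3 = -1; a_4 = 1/3; a_5 = -1/3; a_6 = 7/45


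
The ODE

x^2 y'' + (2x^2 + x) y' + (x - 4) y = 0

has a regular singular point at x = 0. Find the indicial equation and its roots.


Divide by x^2 to reach normal form y'' + P_1(x) y' + P_2(x) y = 0 with P_1(x) = 2 + 1/x and P_2(x) = 1/x - 4/x^2.
x = 0 is a singular point because the y'-coefficient 2 + 1/x has a pole at x = 0 and the y-coefficient 1/x - 4/x^2 has a pole at x = 0.
It is a regular singular point because x P_1(x) = p(x) = 2x + 1 and x^2 P_2(x) = q(x) = x - 4 are polynomials, hence analytic at x = 0.
p(0) = 1,  q(0) = -4.
Indicial equation: r(r-1) + p(0) r + q(0) = 0, i.e. r^2 + (p(0) - 1) r + q(0) = 0, i.e. r^2 - 4 = 0.
Discriminant: (0)^2 - 4(-4) = 16, so r = (0 ± 4)/2.
Solving: r_1 = 2, r_2 = -2.

indicial: r^2 - 4 = 0; roots r_1 = 2, r_2 = -2


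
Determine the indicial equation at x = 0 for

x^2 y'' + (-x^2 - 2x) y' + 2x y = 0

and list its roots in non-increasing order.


Divide by x^2 to reach normal form y'' + P_1(x) y' + P_2(x) y = 0 with P_1(x) = -1 - 2/x and P_2(x) = 2/x.
x = 0 is a singular point because the y'-coefficient -1 - 2/x has a pole at x = 0 and the y-coefficient 2/x has a pole at x = 0.
It is a regular singular point because x P_1(x) = p(x) = -x - 2 and x^2 P_2(x) = q(x) = 2x are polynomials, hence analytic at x = 0.
p(0) = -2,  q(0) = 0.
Indicial equation: r(r-1) + p(0) r + q(0) = 0, i.e. r^2 + (p(0) - 1) r + q(0) = 0, i.e. r^2 - 3 r = 0.
Discriminant: (-3)^2 - 4(0) = 9, so r = (3 ± 3)/2.
Solving: r_1 = 3, r_2 = 0.

indicial: r^2 - 3 r = 0; roots r_1 = 3, r_2 = 0


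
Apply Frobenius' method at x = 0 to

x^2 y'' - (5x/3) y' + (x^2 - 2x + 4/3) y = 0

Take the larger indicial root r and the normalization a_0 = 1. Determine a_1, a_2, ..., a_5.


Write in Frobenius form y'' + (p(x)/x) y' + (q(x)/x^2) y = 0:
  p(x) = -5/3,  q(x) = x^2 - 2x + 4/3.
Indicial equation: r(r-1) + (-5/3) r + (4/3) = 0 -> roots r_1 = 2, r_2 = 2/3.
Take r = r_1 = 2. Let y(x) = x^r sum_{n>=0} a_n x^n with a_0 = 1.
Substitute y = x^r sum a_n x^n and match x^{r+n}. The recurrence is
  D(n) a_n - 2 a_{n-1} + 1 a_{n-2} = 0,  where D(n) = (r+n)(r+n-1) + (-5/3)(r+n) + (4/3).
  a_n = [2 a_{n-1} - 1 a_{n-2}] / D(n).
Since the indicial polynomial factors as (r - r_1)(r - r_2), D(n) = (r_1 + n - r_1)(r_1 + n - r_2) = n(n + 4/3).
Evaluating step by step (a_0 = 1):
  n = 1: D(1) = 1(1 + 4/3) = 7/3; numerator = 2(1) = 2; a_1 = (2)/(7/3) = 6/7
  n = 2: D(2) = 2(2 + 4/3) = 20/3; numerator = 2(6/7) - 1(1) = 5/7; a_2 = (5/7)/(20/3) = 3/28
  n = 3: D(3) = 3(3 + 4/3) = 13; numerator = 2(3/28) - 1(6/7) = -9/14; a_3 = (-9/14)/(13) = -9/182
  n = 4: D(4) = 4(4 + 4/3) = 64/3; numerator = 2(-9/182) - 1(3/28) = -75/364; a_4 = (-75/364)/(64/3) = -225/23296
  n = 5: D(5) = 5(5 + 4/3) = 95/3; numerator = 2(-225/23296) - 1(-9/182) = 27/896; a_5 = (27/896)/(95/3) = 81/85120

r = 2; a_0 = 1; a_1 = 6/7; a_2 = 3/28; a_3 = -9/182; a_4 = -225/23296; a_5 = 81/85120


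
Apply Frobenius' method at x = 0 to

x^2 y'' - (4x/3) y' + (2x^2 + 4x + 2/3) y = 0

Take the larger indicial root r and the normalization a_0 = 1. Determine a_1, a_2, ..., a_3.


Write in Frobenius form y'' + (p(x)/x) y' + (q(x)/x^2) y = 0:
  p(x) = -4/3,  q(x) = 2x^2 + 4x + 2/3.
Indicial equation: r(r-1) + (-4/3) r + (2/3) = 0 -> roots r_1 = 2, r_2 = 1/3.
Take r = r_1 = 2. Let y(x) = x^r sum_{n>=0} a_n x^n with a_0 = 1.
Substitute y = x^r sum a_n x^n and match x^{r+n}. The recurrence is
  D(n) a_n + 4 a_{n-1} + 2 a_{n-2} = 0,  where D(n) = (r+n)(r+n-1) + (-4/3)(r+n) + (2/3).
  a_n = [-4 a_{n-1} - 2 a_{n-2}] / D(n).
Since the indicial polynomial factors as (r - r_1)(r - r_2), D(n) = (r_1 + n - r_1)(r_1 + n - r_2) = n(n + 5/3).
Evaluating step by step (a_0 = 1):
  n = 1: D(1) = 1(1 + 5/3) = 8/3; numerator = -4(1) = -4; a_1 = (-4)/(8/3) = -3/2
  n = 2: D(2) = 2(2 + 5/3) = 22/3; numerator = -4(-3/2) - 2(1) = 4; a_2 = (4)/(22/3) = 6/11
  n = 3: D(3) = 3(3 + 5/3) = 14; numerator = -4(6/11) - 2(-3/2) = 9/11; a_3 = (9/11)/(14) = 9/154

r = 2; a_0 = 1; a_1 = -3/2; a_2 = 6/11; a_3 = 9/154


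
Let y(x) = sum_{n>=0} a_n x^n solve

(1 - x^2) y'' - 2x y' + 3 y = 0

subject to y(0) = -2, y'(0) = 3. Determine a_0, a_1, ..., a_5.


Ansatz: y(x) = sum_{n>=0} a_n x^n, so y'(x) = sum_{n>=1} n a_n x^(n-1) and y''(x) = sum_{n>=2} n(n-1) a_n x^(n-2).
Substitute into P(x) y'' + Q(x) y' + R(x) y = 0 with P(x) = 1 - x^2, Q(x) = -2x, R(x) = 3, and match powers of x.
Initial conditions: a_0 = -2, a_1 = 3.
Setting the coefficient of each power of x to zero and solving order by order (substituting the coefficients already found):
  x^0: 2 a_2 + 3 a_0 = 0  ->  2 a_2 = -3 a_0 = 6  ->  a_2 = 3
  x^1: 6 a_3 + a_1 = 0  ->  6 a_3 = -a_1 = -3  ->  a_3 = -1/2
  x^2: 12 a_4 - 3 a_2 = 0  ->  12 a_4 = 3 a_2 = 9  ->  a_4 = 3/4
  x^3: 20 a_5 - 9 a_3 = 0  ->  20 a_5 = 9 a_3 = -9/2  ->  a_5 = -9/40
Truncated series: y(x) = -2 + 3 x + 3 x^2 - (1/2) x^3 + (3/4) x^4 - (9/40) x^5 + O(x^6).

a_0 = -2; a_1 = 3; a_2 = 3; a_3 = -1/2; a_4 = 3/4; a_5 = -9/40


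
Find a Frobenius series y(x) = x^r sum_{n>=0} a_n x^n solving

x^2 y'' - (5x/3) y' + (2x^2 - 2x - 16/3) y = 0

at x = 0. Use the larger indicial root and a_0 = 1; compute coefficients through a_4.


Write in Frobenius form y'' + (p(x)/x) y' + (q(x)/x^2) y = 0:
  p(x) = -5/3,  q(x) = 2x^2 - 2x - 16/3.
Indicial equation: r(r-1) + (-5/3) r + (-16/3) = 0 -> roots r_1 = 4, r_2 = -4/3.
Take r = r_1 = 4. Let y(x) = x^r sum_{n>=0} a_n x^n with a_0 = 1.
Substitute y = x^r sum a_n x^n and match x^{r+n}. The recurrence is
  D(n) a_n - 2 a_{n-1} + 2 a_{n-2} = 0,  where D(n) = (r+n)(r+n-1) + (-5/3)(r+n) + (-16/3).
  a_n = [2 a_{n-1} - 2 a_{n-2}] / D(n).
Since the indicial polynomial factors as (r - r_1)(r - r_2), D(n) = (r_1 + n - r_1)(r_1 + n - r_2) = n(n + 16/3).
Evaluating step by step (a_0 = 1):
  n = 1: D(1) = 1(1 + 16/3) = 19/3; numerator = 2(1) = 2; a_1 = (2)/(19/3) = 6/19
  n = 2: D(2) = 2(2 + 16/3) = 44/3; numerator = 2(6/19) - 2(1) = -26/19; a_2 = (-26/19)/(44/3) = -39/418
  n = 3: D(3) = 3(3 + 16/3) = 25; numerator = 2(-39/418) - 2(6/19) = -9/11; a_3 = (-9/11)/(25) = -9/275
  n = 4: D(4) = 4(4 + 16/3) = 112/3; numerator = 2(-9/275) - 2(-39/418) = 633/5225; a_4 = (633/5225)/(112/3) = 1899/585200

r = 4; a_0 = 1; a_1 = 6/19; a_2 = -39/418; a_3 = -9/275; a_4 = 1899/585200


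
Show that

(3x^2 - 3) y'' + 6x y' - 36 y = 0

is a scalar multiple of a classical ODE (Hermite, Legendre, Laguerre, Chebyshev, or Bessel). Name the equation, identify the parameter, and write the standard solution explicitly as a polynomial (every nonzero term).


All three coefficients share the factor -3; dividing through by -3 gives  (1 - x^2) y'' - 2x y' + 12 y = 0.
This matches the Legendre equation (1 - x^2) y'' - 2x y' + n(n+1) y = 0 (note the -2x y' term) with n(n+1) = 12, so n = 3; the polynomial solution is P_3(x).
With y = sum_k a_k x^k, matching x^k gives (k+2)(k+1) a_{k+2} = [k(k+1) - n(n+1)] a_k = (k - 3)(k + 4) a_k. The right side vanishes at k = 3, so the series with the parity of 3 terminates at degree 3.
Standard normalization (P_n(1) = 1): leading coefficient (2n)!/(2^n (n!)^2) = 720/(8*36) = 5/2, so a_3 = 5/2. Work downward with a_k = (k+1)(k+2) a_{k+2} / ((k - 3)(k + 4)):
  a_1 = (2)(3)(5/2) / ((1 - 3)(1 + 4)) = 15/(-10) = -3/2
Hence P_3(x) = 5 x^3/2 - 3 x/2.

P_3(x); series = 5 x^3/2 - 3 x/2


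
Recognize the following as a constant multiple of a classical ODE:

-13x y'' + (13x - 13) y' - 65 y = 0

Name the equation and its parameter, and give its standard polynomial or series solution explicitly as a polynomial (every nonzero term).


All three coefficients share the factor -13; dividing through by -13 gives  x y'' + (1 - x) y' + 5 y = 0.
This matches the Laguerre equation x y'' + (1 - x) y' + n y = 0 with n = 5; the polynomial solution is L_5(x).
With y = sum_k a_k x^k, matching x^k gives (k+1)k a_{k+1} + (k+1) a_{k+1} - k a_k + n a_k = 0, i.e. (k+1)^2 a_{k+1} = (k - n) a_k = (k - 5) a_k. The right side vanishes at k = 5, so the series terminates at degree 5.
Standard normalization L_n(0) = 1 gives a_0 = 1. Work upward with a_{k+1} = (k - 5) a_k / (k+1)^2:
  a_1 = (0 - 5)(1) / 1^2 = -5/1 = -5
  a_2 = (1 - 5)(-5) / 2^2 = 20/4 = 5
  a_3 = (2 - 5)(5) / 3^2 = -15/9 = -5/3
  a_4 = (3 - 5)(-5/3) / 4^2 = (10/3)/16 = 5/24
  a_5 = (4 - 5)(5/24) / 5^2 = (-5/24)/25 = -1/120
Hence L_5(x) = -x^5/120 + 5 x^4/24 - 5 x^3/3 + 5 x^2 - 5 x + 1.

L_5(x); series = -x^5/120 + 5 x^4/24 - 5 x^3/3 + 5 x^2 - 5 x + 1


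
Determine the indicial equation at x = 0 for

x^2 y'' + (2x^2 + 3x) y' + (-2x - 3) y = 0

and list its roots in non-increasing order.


Divide by x^2 to reach normal form y'' + P_1(x) y' + P_2(x) y = 0 with P_1(x) = 2 + 3/x and P_2(x) = -2/x - 3/x^2.
x = 0 is a singular point because the y'-coefficient 2 + 3/x has a pole at x = 0 and the y-coefficient -2/x - 3/x^2 has a pole at x = 0.
It is a regular singular point because x P_1(x) = p(x) = 2x + 3 and x^2 P_2(x) = q(x) = -2x - 3 are polynomials, hence analytic at x = 0.
p(0) = 3,  q(0) = -3.
Indicial equation: r(r-1) + p(0) r + q(0) = 0, i.e. r^2 + (p(0) - 1) r + q(0) = 0, i.e. r^2 + 2 r - 3 = 0.
Discriminant: (2)^2 - 4(-3) = 16, so r = (-2 ± 4)/2.
Solving: r_1 = 1, r_2 = -3.

indicial: r^2 + 2 r - 3 = 0; roots r_1 = 1, r_2 = -3


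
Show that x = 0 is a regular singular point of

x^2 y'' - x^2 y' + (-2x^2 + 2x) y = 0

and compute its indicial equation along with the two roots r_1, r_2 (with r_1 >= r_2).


Divide by x^2 to reach normal form y'' + P_1(x) y' + P_2(x) y = 0 with P_1(x) = -1 and P_2(x) = -2 + 2/x.
x = 0 is a singular point because the y-coefficient -2 + 2/x has a pole at x = 0.
It is a regular singular point because x P_1(x) = p(x) = -x and x^2 P_2(x) = q(x) = -2x^2 + 2x are polynomials, hence analytic at x = 0.
p(0) = 0,  q(0) = 0.
Indicial equation: r(r-1) + p(0) r + q(0) = 0, i.e. r^2 + (p(0) - 1) r + q(0) = 0, i.e. r^2 - 1 r = 0.
Discriminant: (-1)^2 - 4(0) = 1, so r = (1 ± 1)/2.
Solving: r_1 = 1, r_2 = 0.

indicial: r^2 - 1 r = 0; roots r_1 = 1, r_2 = 0


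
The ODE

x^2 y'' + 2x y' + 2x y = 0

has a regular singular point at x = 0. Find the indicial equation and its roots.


Divide by x^2 to reach normal form y'' + P_1(x) y' + P_2(x) y = 0 with P_1(x) = 2/x and P_2(x) = 2/x.
x = 0 is a singular point because the y'-coefficient 2/x has a pole at x = 0 and the y-coefficient 2/x has a pole at x = 0.
It is a regular singular point because x P_1(x) = p(x) = 2 and x^2 P_2(x) = q(x) = 2x are polynomials, hence analytic at x = 0.
p(0) = 2,  q(0) = 0.
Indicial equation: r(r-1) + p(0) r + q(0) = 0, i.e. r^2 + (p(0) - 1) r + q(0) = 0, i.e. r^2 + 1 r = 0.
Discriminant: (1)^2 - 4(0) = 1, so r = (-1 ± 1)/2.
Solving: r_1 = 0, r_2 = -1.

indicial: r^2 + 1 r = 0; roots r_1 = 0, r_2 = -1


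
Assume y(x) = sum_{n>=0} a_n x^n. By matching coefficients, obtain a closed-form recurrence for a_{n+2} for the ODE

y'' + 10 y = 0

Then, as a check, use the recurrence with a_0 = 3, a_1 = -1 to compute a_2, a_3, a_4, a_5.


Substitute y = sum_n a_n x^n into y'' + (const) y = 0.
y''(x) = sum_{n>=0} (n+2)(n+1) a_{n+2} x^n.
The ODE becomes sum_n [(n+2)(n+1) a_{n+2} + 10 a_n] x^n = 0.
Setting each coefficient to zero gives the recurrence:
  (n+2)(n+1) a_{n+2} + 10 a_n = 0,
  a_{n+2} = -10 / ((n+1)(n+2)) a_n.

Check with a_0 = 3, a_1 = -1 (apply the recurrence for n = 0, 1, 2, 3): a_0 = 3, a_1 = -1, a_2 = -15, a_3 = 5/3, a_4 = 25/2, a_5 = -5/6.

a_{n+2} = -10/((n+1)(n+2)) * a_n; check: a_0 = 3, a_1 = -1, a_2 = -15, a_3 = 5/3, a_4 = 25/2, a_5 = -5/6


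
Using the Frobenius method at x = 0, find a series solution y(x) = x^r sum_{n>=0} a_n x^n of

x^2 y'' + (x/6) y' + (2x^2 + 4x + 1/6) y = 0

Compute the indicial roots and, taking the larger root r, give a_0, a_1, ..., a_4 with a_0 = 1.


Write in Frobenius form y'' + (p(x)/x) y' + (q(x)/x^2) y = 0:
  p(x) = 1/6,  q(x) = 2x^2 + 4x + 1/6.
Indicial equation: r(r-1) + (1/6) r + (1/6) = 0 -> roots r_1 = 1/2, r_2 = 1/3.
Take r = r_1 = 1/2. Let y(x) = x^r sum_{n>=0} a_n x^n with a_0 = 1.
Substitute y = x^r sum a_n x^n and match x^{r+n}. The recurrence is
  D(n) a_n + 4 a_{n-1} + 2 a_{n-2} = 0,  where D(n) = (r+n)(r+n-1) + (1/6)(r+n) + (1/6).
  a_n = [-4 a_{n-1} - 2 a_{n-2}] / D(n).
Since the indicial polynomial factors as (r - r_1)(r - r_2), D(n) = (r_1 + n - r_1)(r_1 + n - r_2) = n(n + 1/6).
Evaluating step by step (a_0 = 1):
  n = 1: D(1) = 1(1 + 1/6) = 7/6; numerator = -4(1) = -4; a_1 = (-4)/(7/6) = -24/7
  n = 2: D(2) = 2(2 + 1/6) = 13/3; numerator = -4(-24/7) - 2(1) = 82/7; a_2 = (82/7)/(13/3) = 246/91
  n = 3: D(3) = 3(3 + 1/6) = 19/2; numerator = -4(246/91) - 2(-24/7) = -360/91; a_3 = (-360/91)/(19/2) = -720/1729
  n = 4: D(4) = 4(4 + 1/6) = 50/3; numerator = -4(-720/1729) - 2(246/91) = -924/247; a_4 = (-924/247)/(50/3) = -1386/6175

r = 1/2; a_0 = 1; a_1 = -24/7; a_2 = 246/91; a_3 = -720/1729; a_4 = -1386/6175


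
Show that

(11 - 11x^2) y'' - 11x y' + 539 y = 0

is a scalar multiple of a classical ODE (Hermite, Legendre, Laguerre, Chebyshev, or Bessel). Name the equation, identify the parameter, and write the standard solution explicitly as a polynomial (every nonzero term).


All three coefficients share the factor 11; dividing through by 11 gives  (1 - x^2) y'' - x y' + 49 y = 0.
This matches the Chebyshev equation (1 - x^2) y'' - x y' + n^2 y = 0 (note the -x y' term, not -2x y') with n^2 = 49, so n = 7; the polynomial solution is T_7(x).
With y = sum_k a_k x^k, matching x^k gives (k+2)(k+1) a_{k+2} = (k^2 - n^2) a_k = (k - 7)(k + 7) a_k. The right side vanishes at k = 7, so the series with the parity of 7 terminates at degree 7.
Standard normalization: leading coefficient of T_n is 2^(n-1), so a_7 = 2^6 = 64. Work downward with a_k = (k+1)(k+2) a_{k+2} / ((k - 7)(k + 7)):
  a_5 = (6)(7)(64) / ((5 - 7)(5 + 7)) = 2688/(-24) = -112
  a_3 = (4)(5)(-112) / ((3 - 7)(3 + 7)) = -2240/(-40) = 56
  a_1 = (2)(3)(56) / ((1 - 7)(1 + 7)) = 336/(-48) = -7
Hence T_7(x) = 64 x^7 - 112 x^5 + 56 x^3 - 7 x.

T_7(x); series = 64 x^7 - 112 x^5 + 56 x^3 - 7 x


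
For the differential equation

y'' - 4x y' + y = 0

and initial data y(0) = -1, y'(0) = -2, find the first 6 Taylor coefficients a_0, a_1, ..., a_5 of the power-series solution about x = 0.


Ansatz: y(x) = sum_{n>=0} a_n x^n, so y'(x) = sum_{n>=1} n a_n x^(n-1) and y''(x) = sum_{n>=2} n(n-1) a_n x^(n-2).
Substitute into P(x) y'' + Q(x) y' + R(x) y = 0 with P(x) = 1, Q(x) = -4x, R(x) = 1, and match powers of x.
Initial conditions: a_0 = -1, a_1 = -2.
Setting the coefficient of each power of x to zero and solving order by order (substituting the coefficients already found):
  x^0: 2 a_2 + a_0 = 0  ->  2 a_2 = -a_0 = 1  ->  a_2 = 1/2
  x^1: 6 a_3 - 3 a_1 = 0  ->  6 a_3 = 3 a_1 = -6  ->  a_3 = -1
  x^2: 12 a_4 - 7 a_2 = 0  ->  12 a_4 = 7 a_2 = 7/2  ->  a_4 = 7/24
  x^3: 20 a_5 - 11 a_3 = 0  ->  20 a_5 = 11 a_3 = -11  ->  a_5 = -11/20
Truncated series: y(x) = -1 - 2 x + (1/2) x^2 - x^3 + (7/24) x^4 - (11/20) x^5 + O(x^6).

a_0 = -1; a_1 = -2; a_2 = 1/2; a_3 = -1; a_4 = 7/24; a_5 = -11/20


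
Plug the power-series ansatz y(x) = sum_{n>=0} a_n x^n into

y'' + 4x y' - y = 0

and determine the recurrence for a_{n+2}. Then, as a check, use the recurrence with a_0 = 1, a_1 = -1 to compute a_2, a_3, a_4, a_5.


Substitute y = sum_n a_n x^n.
y''(x) has coefficient (n+2)(n+1) a_{n+2} at x^n;
4 x y'(x) has coefficient 4 n a_n at x^n (shift);
-y(x) has coefficient -1 a_n at x^n.
Matching x^n: (n+2)(n+1) a_{n+2} + (4n - 1) a_n = 0.
Thus a_{n+2} = (-4n + 1) / ((n+1)(n+2)) * a_n.

Check with a_0 = 1, a_1 = -1 (apply the recurrence for n = 0, 1, 2, 3): a_0 = 1, a_1 = -1, a_2 = 1/2, a_3 = 1/2, a_4 = -7/24, a_5 = -11/40.

a_(n+2) = (-4n + 1) / ((n+1)(n+2)) * a_n; check: a_0 = 1, a_1 = -1, a_2 = 1/2, a_3 = 1/2, a_4 = -7/24, a_5 = -11/40


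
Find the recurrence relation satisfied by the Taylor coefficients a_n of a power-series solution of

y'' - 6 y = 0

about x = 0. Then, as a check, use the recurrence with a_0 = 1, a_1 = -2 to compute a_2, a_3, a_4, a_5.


Substitute y = sum_n a_n x^n into y'' + (const) y = 0.
y''(x) = sum_{n>=0} (n+2)(n+1) a_{n+2} x^n.
The ODE becomes sum_n [(n+2)(n+1) a_{n+2} - 6 a_n] x^n = 0.
Setting each coefficient to zero gives the recurrence:
  (n+2)(n+1) a_{n+2} - 6 a_n = 0,
  a_{n+2} = 6 / ((n+1)(n+2)) a_n.

Check with a_0 = 1, a_1 = -2 (apply the recurrence for n = 0, 1, 2, 3): a_0 = 1, a_1 = -2, a_2 = 3, a_3 = -2, a_4 = 3/2, a_5 = -3/5.

a_{n+2} = 6/((n+1)(n+2)) * a_n; check: a_0 = 1, a_1 = -2, a_2 = 3, a_3 = -2, a_4 = 3/2, a_5 = -3/5


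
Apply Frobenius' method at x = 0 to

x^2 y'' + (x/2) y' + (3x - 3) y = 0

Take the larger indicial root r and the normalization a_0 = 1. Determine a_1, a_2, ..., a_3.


Write in Frobenius form y'' + (p(x)/x) y' + (q(x)/x^2) y = 0:
  p(x) = 1/2,  q(x) = 3x - 3.
Indicial equation: r(r-1) + (1/2) r + (-3) = 0 -> roots r_1 = 2, r_2 = -3/2.
Take r = r_1 = 2. Let y(x) = x^r sum_{n>=0} a_n x^n with a_0 = 1.
Substitute y = x^r sum a_n x^n and match x^{r+n}. The recurrence is
  D(n) a_n + 3 a_{n-1} = 0,  where D(n) = (r+n)(r+n-1) + (1/2)(r+n) + (-3).
  a_n = -3 / D(n) * a_{n-1}.
Since the indicial polynomial factors as (r - r_1)(r - r_2), D(n) = (r_1 + n - r_1)(r_1 + n - r_2) = n(n + 7/2).
Evaluating step by step (a_0 = 1):
  n = 1: D(1) = 1(1 + 7/2) = 9/2; numerator = -3(1) = -3; a_1 = (-3)/(9/2) = -2/3
  n = 2: D(2) = 2(2 + 7/2) = 11; numerator = -3(-2/3) = 2; a_2 = (2)/(11) = 2/11
  n = 3: D(3) = 3(3 + 7/2) = 39/2; numerator = -3(2/11) = -6/11; a_3 = (-6/11)/(39/2) = -4/143

r = 2; a_0 = 1; a_1 = -2/3; a_2 = 2/11; a_3 = -4/143


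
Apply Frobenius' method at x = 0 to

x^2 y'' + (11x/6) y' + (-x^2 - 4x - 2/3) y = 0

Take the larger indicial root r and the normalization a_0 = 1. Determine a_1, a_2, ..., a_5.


Write in Frobenius form y'' + (p(x)/x) y' + (q(x)/x^2) y = 0:
  p(x) = 11/6,  q(x) = -x^2 - 4x - 2/3.
Indicial equation: r(r-1) + (11/6) r + (-2/3) = 0 -> roots r_1 = 1/2, r_2 = -4/3.
Take r = r_1 = 1/2. Let y(x) = x^r sum_{n>=0} a_n x^n with a_0 = 1.
Substitute y = x^r sum a_n x^n and match x^{r+n}. The recurrence is
  D(n) a_n - 4 a_{n-1} - 1 a_{n-2} = 0,  where D(n) = (r+n)(r+n-1) + (11/6)(r+n) + (-2/3).
  a_n = [4 a_{n-1} + 1 a_{n-2}] / D(n).
Since the indicial polynomial factors as (r - r_1)(r - r_2), D(n) = (r_1 + n - r_1)(r_1 + n - r_2) = n(n + 11/6).
Evaluating step by step (a_0 = 1):
  n = 1: D(1) = 1(1 + 11/6) = 17/6; numerator = 4(1) = 4; a_1 = (4)/(17/6) = 24/17
  n = 2: D(2) = 2(2 + 11/6) = 23/3; numerator = 4(24/17) + 1(1) = 113/17; a_2 = (113/17)/(23/3) = 339/391
  n = 3: D(3) = 3(3 + 11/6) = 29/2; numerator = 4(339/391) + 1(24/17) = 1908/391; a_3 = (1908/391)/(29/2) = 3816/11339
  n = 4: D(4) = 4(4 + 11/6) = 70/3; numerator = 4(3816/11339) + 1(339/391) = 25095/11339; a_4 = (25095/11339)/(70/3) = 2151/22678
  n = 5: D(5) = 5(5 + 11/6) = 205/6; numerator = 4(2151/22678) + 1(3816/11339) = 8118/11339; a_5 = (8118/11339)/(205/6) = 1188/56695

r = 1/2; a_0 = 1; a_1 = 24/17; a_2 = 339/391; a_3 = 3816/11339; a_4 = 2151/22678; a_5 = 1188/56695


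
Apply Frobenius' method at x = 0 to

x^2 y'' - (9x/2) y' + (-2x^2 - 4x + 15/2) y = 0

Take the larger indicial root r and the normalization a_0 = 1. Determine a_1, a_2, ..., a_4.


Write in Frobenius form y'' + (p(x)/x) y' + (q(x)/x^2) y = 0:
  p(x) = -9/2,  q(x) = -2x^2 - 4x + 15/2.
Indicial equation: r(r-1) + (-9/2) r + (15/2) = 0 -> roots r_1 = 3, r_2 = 5/2.
Take r = r_1 = 3. Let y(x) = x^r sum_{n>=0} a_n x^n with a_0 = 1.
Substitute y = x^r sum a_n x^n and match x^{r+n}. The recurrence is
  D(n) a_n - 4 a_{n-1} - 2 a_{n-2} = 0,  where D(n) = (r+n)(r+n-1) + (-9/2)(r+n) + (15/2).
  a_n = [4 a_{n-1} + 2 a_{n-2}] / D(n).
Since the indicial polynomial factors as (r - r_1)(r - r_2), D(n) = (r_1 + n - r_1)(r_1 + n - r_2) = n(n + 1/2).
Evaluating step by step (a_0 = 1):
  n = 1: D(1) = 1(1 + 1/2) = 3/2; numerator = 4(1) = 4; a_1 = (4)/(3/2) = 8/3
  n = 2: D(2) = 2(2 + 1/2) = 5; numerator = 4(8/3) + 2(1) = 38/3; a_2 = (38/3)/(5) = 38/15
  n = 3: D(3) = 3(3 + 1/2) = 21/2; numerator = 4(38/15) + 2(8/3) = 232/15; a_3 = (232/15)/(21/2) = 464/315
  n = 4: D(4) = 4(4 + 1/2) = 18; numerator = 4(464/315) + 2(38/15) = 3452/315; a_4 = (3452/315)/(18) = 1726/2835

r = 3; a_0 = 1; a_1 = 8/3; a_2 = 38/15; a_3 = 464/315; a_4 = 1726/2835


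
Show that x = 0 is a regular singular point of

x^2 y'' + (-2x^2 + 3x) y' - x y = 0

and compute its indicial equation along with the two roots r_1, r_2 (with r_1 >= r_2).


Divide by x^2 to reach normal form y'' + P_1(x) y' + P_2(x) y = 0 with P_1(x) = -2 + 3/x and P_2(x) = -1/x.
x = 0 is a singular point because the y'-coefficient -2 + 3/x has a pole at x = 0 and the y-coefficient -1/x has a pole at x = 0.
It is a regular singular point because x P_1(x) = p(x) = 3 - 2x and x^2 P_2(x) = q(x) = -x are polynomials, hence analytic at x = 0.
p(0) = 3,  q(0) = 0.
Indicial equation: r(r-1) + p(0) r + q(0) = 0, i.e. r^2 + (p(0) - 1) r + q(0) = 0, i.e. r^2 + 2 r = 0.
Discriminant: (2)^2 - 4(0) = 4, so r = (-2 ± 2)/2.
Solving: r_1 = 0, r_2 = -2.

indicial: r^2 + 2 r = 0; roots r_1 = 0, r_2 = -2


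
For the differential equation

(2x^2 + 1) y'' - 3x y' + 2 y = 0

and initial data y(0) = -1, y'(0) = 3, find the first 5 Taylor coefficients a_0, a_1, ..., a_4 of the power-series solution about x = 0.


Ansatz: y(x) = sum_{n>=0} a_n x^n, so y'(x) = sum_{n>=1} n a_n x^(n-1) and y''(x) = sum_{n>=2} n(n-1) a_n x^(n-2).
Substitute into P(x) y'' + Q(x) y' + R(x) y = 0 with P(x) = 2x^2 + 1, Q(x) = -3x, R(x) = 2, and match powers of x.
Initial conditions: a_0 = -1, a_1 = 3.
Setting the coefficient of each power of x to zero and solving order by order (substituting the coefficients already found):
  x^0: 2 a_2 + 2 a_0 = 0  ->  2 a_2 = -2 a_0 = 2  ->  a_2 = 1
  x^1: 6 a_3 - a_1 = 0  ->  6 a_3 = a_1 = 3  ->  a_3 = 1/2
  x^2: 12 a_4 = 0  ->  a_4 = 0
Truncated series: y(x) = -1 + 3 x + x^2 + (1/2) x^3 + O(x^5).

a_0 = -1; a_1 = 3; a_2 = 1; a_3 = 1/2; a_4 = 0


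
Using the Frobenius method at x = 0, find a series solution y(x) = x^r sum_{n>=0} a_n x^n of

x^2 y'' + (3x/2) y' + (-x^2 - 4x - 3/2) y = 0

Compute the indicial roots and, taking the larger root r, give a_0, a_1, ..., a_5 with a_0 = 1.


Write in Frobenius form y'' + (p(x)/x) y' + (q(x)/x^2) y = 0:
  p(x) = 3/2,  q(x) = -x^2 - 4x - 3/2.
Indicial equation: r(r-1) + (3/2) r + (-3/2) = 0 -> roots r_1 = 1, r_2 = -3/2.
Take r = r_1 = 1. Let y(x) = x^r sum_{n>=0} a_n x^n with a_0 = 1.
Substitute y = x^r sum a_n x^n and match x^{r+n}. The recurrence is
  D(n) a_n - 4 a_{n-1} - 1 a_{n-2} = 0,  where D(n) = (r+n)(r+n-1) + (3/2)(r+n) + (-3/2).
  a_n = [4 a_{n-1} + 1 a_{n-2}] / D(n).
Since the indicial polynomial factors as (r - r_1)(r - r_2), D(n) = (r_1 + n - r_1)(r_1 + n - r_2) = n(n + 5/2).
Evaluating step by step (a_0 = 1):
  n = 1: D(1) = 1(1 + 5/2) = 7/2; numerator = 4(1) = 4; a_1 = (4)/(7/2) = 8/7
  n = 2: D(2) = 2(2 + 5/2) = 9; numerator = 4(8/7) + 1(1) = 39/7; a_2 = (39/7)/(9) = 13/21
  n = 3: D(3) = 3(3 + 5/2) = 33/2; numerator = 4(13/21) + 1(8/7) = 76/21; a_3 = (76/21)/(33/2) = 152/693
  n = 4: D(4) = 4(4 + 5/2) = 26; numerator = 4(152/693) + 1(13/21) = 1037/693; a_4 = (1037/693)/(26) = 1037/18018
  n = 5: D(5) = 5(5 + 5/2) = 75/2; numerator = 4(1037/18018) + 1(152/693) = 450/1001; a_5 = (450/1001)/(75/2) = 12/1001

r = 1; a_0 = 1; a_1 = 8/7; a_2 = 13/21; a_3 = 152/693; a_4 = 1037/18018; a_5 = 12/1001


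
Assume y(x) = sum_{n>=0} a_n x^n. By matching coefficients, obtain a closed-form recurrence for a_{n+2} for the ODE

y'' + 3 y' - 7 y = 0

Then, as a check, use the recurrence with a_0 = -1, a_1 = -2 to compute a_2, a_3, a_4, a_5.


Substitute y = sum_n a_n x^n.
y''(x) has coefficient (n+2)(n+1) a_{n+2} at x^n;
3 y'(x) has coefficient 3 (n+1) a_{n+1} at x^n;
-7 y(x) has coefficient -7 a_n at x^n.
Matching x^n: (n+2)(n+1) a_{n+2} + 3 (n+1) a_{n+1} - 7 a_n = 0.
Thus a_{n+2} = [-3 (n+1) a_{n+1} + 7 a_n] / ((n+1)(n+2)).

Check with a_0 = -1, a_1 = -2 (apply the recurrence for n = 0, 1, 2, 3): a_0 = -1, a_1 = -2, a_2 = -1/2, a_3 = -11/6, a_4 = 13/12, a_5 = -31/24.

a_(n+2) = [-3 (n+1) a_(n+1) + 7 a_n] / ((n+1)(n+2)); check: a_0 = -1, a_1 = -2, a_2 = -1/2, a_3 = -11/6, a_4 = 13/12, a_5 = -31/24


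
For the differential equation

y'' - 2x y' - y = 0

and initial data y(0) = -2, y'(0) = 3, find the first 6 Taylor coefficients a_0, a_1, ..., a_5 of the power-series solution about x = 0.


Ansatz: y(x) = sum_{n>=0} a_n x^n, so y'(x) = sum_{n>=1} n a_n x^(n-1) and y''(x) = sum_{n>=2} n(n-1) a_n x^(n-2).
Substitute into P(x) y'' + Q(x) y' + R(x) y = 0 with P(x) = 1, Q(x) = -2x, R(x) = -1, and match powers of x.
Initial conditions: a_0 = -2, a_1 = 3.
Setting the coefficient of each power of x to zero and solving order by order (substituting the coefficients already found):
  x^0: 2 a_2 - a_0 = 0  ->  2 a_2 = a_0 = -2  ->  a_2 = -1
  x^1: 6 a_3 - 3 a_1 = 0  ->  6 a_3 = 3 a_1 = 9  ->  a_3 = 3/2
  x^2: 12 a_4 - 5 a_2 = 0  ->  12 a_4 = 5 a_2 = -5  ->  a_4 = -5/12
  x^3: 20 a_5 - 7 a_3 = 0  ->  20 a_5 = 7 a_3 = 21/2  ->  a_5 = 21/40
Truncated series: y(x) = -2 + 3 x - x^2 + (3/2) x^3 - (5/12) x^4 + (21/40) x^5 + O(x^6).

a_0 = -2; a_1 = 3; a_2 = -1; a_3 = 3/2; a_4 = -5/12; a_5 = 21/40


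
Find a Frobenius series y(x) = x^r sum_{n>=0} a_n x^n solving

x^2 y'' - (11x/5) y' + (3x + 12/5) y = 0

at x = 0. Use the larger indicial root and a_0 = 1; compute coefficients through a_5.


Write in Frobenius form y'' + (p(x)/x) y' + (q(x)/x^2) y = 0:
  p(x) = -11/5,  q(x) = 3x + 12/5.
Indicial equation: r(r-1) + (-11/5) r + (12/5) = 0 -> roots r_1 = 2, r_2 = 6/5.
Take r = r_1 = 2. Let y(x) = x^r sum_{n>=0} a_n x^n with a_0 = 1.
Substitute y = x^r sum a_n x^n and match x^{r+n}. The recurrence is
  D(n) a_n + 3 a_{n-1} = 0,  where D(n) = (r+n)(r+n-1) + (-11/5)(r+n) + (12/5).
  a_n = -3 / D(n) * a_{n-1}.
Since the indicial polynomial factors as (r - r_1)(r - r_2), D(n) = (r_1 + n - r_1)(r_1 + n - r_2) = n(n + 4/5).
Evaluating step by step (a_0 = 1):
  n = 1: D(1) = 1(1 + 4/5) = 9/5; numerator = -3(1) = -3; a_1 = (-3)/(9/5) = -5/3
  n = 2: D(2) = 2(2 + 4/5) = 28/5; numerator = -3(-5/3) = 5; a_2 = (5)/(28/5) = 25/28
  n = 3: D(3) = 3(3 + 4/5) = 57/5; numerator = -3(25/28) = -75/28; a_3 = (-75/28)/(57/5) = -125/532
  n = 4: D(4) = 4(4 + 4/5) = 96/5; numerator = -3(-125/532) = 375/532; a_4 = (375/532)/(96/5) = 625/17024
  n = 5: D(5) = 5(5 + 4/5) = 29; numerator = -3(625/17024) = -1875/17024; a_5 = (-1875/17024)/(29) = -1875/493696

r = 2; a_0 = 1; a_1 = -5/3; a_2 = 25/28; a_3 = -125/532; a_4 = 625/17024; a_5 = -1875/493696


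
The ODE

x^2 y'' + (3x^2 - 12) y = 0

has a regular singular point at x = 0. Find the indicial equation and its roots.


Divide by x^2 to reach normal form y'' + P_1(x) y' + P_2(x) y = 0 with P_1(x) = 0 and P_2(x) = 3 - 12/x^2.
x = 0 is a singular point because the y-coefficient 3 - 12/x^2 has a pole at x = 0.
It is a regular singular point because x P_1(x) = p(x) = 0 and x^2 P_2(x) = q(x) = 3x^2 - 12 are polynomials, hence analytic at x = 0.
p(0) = 0,  q(0) = -12.
Indicial equation: r(r-1) + p(0) r + q(0) = 0, i.e. r^2 + (p(0) - 1) r + q(0) = 0, i.e. r^2 - 1 r - 12 = 0.
Discriminant: (-1)^2 - 4(-12) = 49, so r = (1 ± 7)/2.
Solving: r_1 = 4, r_2 = -3.

indicial: r^2 - 1 r - 12 = 0; roots r_1 = 4, r_2 = -3


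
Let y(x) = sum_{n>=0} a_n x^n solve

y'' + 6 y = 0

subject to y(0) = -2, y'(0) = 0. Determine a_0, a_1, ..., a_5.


Ansatz: y(x) = sum_{n>=0} a_n x^n, so y'(x) = sum_{n>=1} n a_n x^(n-1) and y''(x) = sum_{n>=2} n(n-1) a_n x^(n-2).
Substitute into P(x) y'' + Q(x) y' + R(x) y = 0 with P(x) = 1, Q(x) = 0, R(x) = 6, and match powers of x.
Initial conditions: a_0 = -2, a_1 = 0.
Setting the coefficient of each power of x to zero and solving order by order (substituting the coefficients already found):
  x^0: 2 a_2 + 6 a_0 = 0  ->  2 a_2 = -6 a_0 = 12  ->  a_2 = 6
  x^1: 6 a_3 + 6 a_1 = 0  ->  6 a_3 = -6 a_1 = 0  ->  a_3 = 0
  x^2: 12 a_4 + 6 a_2 = 0  ->  12 a_4 = -6 a_2 = -36  ->  a_4 = -3
  x^3: 20 a_5 + 6 a_3 = 0  ->  20 a_5 = -6 a_3 = 0  ->  a_5 = 0
Truncated series: y(x) = -2 + 6 x^2 - 3 x^4 + O(x^6).

a_0 = -2; a_1 = 0; a_2 = 6; a_3 = 0; a_4 = -3; a_5 = 0


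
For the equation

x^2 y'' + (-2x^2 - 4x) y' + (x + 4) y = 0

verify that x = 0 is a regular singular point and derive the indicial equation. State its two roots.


Divide by x^2 to reach normal form y'' + P_1(x) y' + P_2(x) y = 0 with P_1(x) = -2 - 4/x and P_2(x) = 1/x + 4/x^2.
x = 0 is a singular point because the y'-coefficient -2 - 4/x has a pole at x = 0 and the y-coefficient 1/x + 4/x^2 has a pole at x = 0.
It is a regular singular point because x P_1(x) = p(x) = -2x - 4 and x^2 P_2(x) = q(x) = x + 4 are polynomials, hence analytic at x = 0.
p(0) = -4,  q(0) = 4.
Indicial equation: r(r-1) + p(0) r + q(0) = 0, i.e. r^2 + (p(0) - 1) r + q(0) = 0, i.e. r^2 - 5 r + 4 = 0.
Discriminant: (-5)^2 - 4(4) = 9, so r = (5 ± 3)/2.
Solving: r_1 = 4, r_2 = 1.

indicial: r^2 - 5 r + 4 = 0; roots r_1 = 4, r_2 = 1


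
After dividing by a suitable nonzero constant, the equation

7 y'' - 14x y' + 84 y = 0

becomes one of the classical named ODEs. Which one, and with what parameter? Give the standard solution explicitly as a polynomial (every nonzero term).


All three coefficients share the factor 7; dividing through by 7 gives  y'' - 2x y' + 12 y = 0.
This matches the Hermite equation y'' - 2x y' + 2n y = 0 with 2n = 12, so n = 6; the polynomial solution is H_6(x).
With y = sum_k a_k x^k, matching x^k gives (k+2)(k+1) a_{k+2} = 2(k - n) a_k = 2(k - 6) a_k. The right side vanishes at k = 6, so the series with the parity of 6 terminates at degree 6.
Standard normalization: leading coefficient of H_n is 2^n, so a_6 = 2^6 = 64. Work downward with a_k = (k+1)(k+2) a_{k+2} / (2(k - n)):
  a_4 = (5)(6)(64) / (2(4 - 6)) = 1920/(-4) = -480
  a_2 = (3)(4)(-480) / (2(2 - 6)) = -5760/(-8) = 720
  a_0 = (1)(2)(720) / (2(0 - 6)) = 1440/(-12) = -120
Hence H_6(x) = 64 x^6 - 480 x^4 + 720 x^2 - 120.

H_6(x); series = 64 x^6 - 480 x^4 + 720 x^2 - 120


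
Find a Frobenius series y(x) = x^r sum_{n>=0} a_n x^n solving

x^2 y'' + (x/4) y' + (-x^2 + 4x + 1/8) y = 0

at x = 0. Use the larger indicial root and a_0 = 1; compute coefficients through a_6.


Write in Frobenius form y'' + (p(x)/x) y' + (q(x)/x^2) y = 0:
  p(x) = 1/4,  q(x) = -x^2 + 4x + 1/8.
Indicial equation: r(r-1) + (1/4) r + (1/8) = 0 -> roots r_1 = 1/2, r_2 = 1/4.
Take r = r_1 = 1/2. Let y(x) = x^r sum_{n>=0} a_n x^n with a_0 = 1.
Substitute y = x^r sum a_n x^n and match x^{r+n}. The recurrence is
  D(n) a_n + 4 a_{n-1} - 1 a_{n-2} = 0,  where D(n) = (r+n)(r+n-1) + (1/4)(r+n) + (1/8).
  a_n = [-4 a_{n-1} + 1 a_{n-2}] / D(n).
Since the indicial polynomial factors as (r - r_1)(r - r_2), D(n) = (r_1 + n - r_1)(r_1 + n - r_2) = n(n + 1/4).
Evaluating step by step (a_0 = 1):
  n = 1: D(1) = 1(1 + 1/4) = 5/4; numerator = -4(1) = -4; a_1 = (-4)/(5/4) = -16/5
  n = 2: D(2) = 2(2 + 1/4) = 9/2; numerator = -4(-16/5) + 1(1) = 69/5; a_2 = (69/5)/(9/2) = 46/15
  n = 3: D(3) = 3(3 + 1/4) = 39/4; numerator = -4(46/15) + 1(-16/5) = -232/15; a_3 = (-232/15)/(39/4) = -928/585
  n = 4: D(4) = 4(4 + 1/4) = 17; numerator = -4(-928/585) + 1(46/15) = 5506/585; a_4 = (5506/585)/(17) = 5506/9945
  n = 5: D(5) = 5(5 + 1/4) = 105/4; numerator = -4(5506/9945) + 1(-928/585) = -840/221; a_5 = (-840/221)/(105/4) = -32/221
  n = 6: D(6) = 6(6 + 1/4) = 75/2; numerator = -4(-32/221) + 1(5506/9945) = 11266/9945; a_6 = (11266/9945)/(75/2) = 22532/745875

r = 1/2; a_0 = 1; a_1 = -16/5; a_2 = 46/15; a_3 = -928/585; a_4 = 5506/9945; a_5 = -32/221; a_6 = 22532/745875
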